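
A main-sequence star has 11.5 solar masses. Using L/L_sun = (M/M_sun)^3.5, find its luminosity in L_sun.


L/L_sun = (M/M_sun)^3.5 = 11.5^3.5 = 5157.5381

5157.5381 L_sun


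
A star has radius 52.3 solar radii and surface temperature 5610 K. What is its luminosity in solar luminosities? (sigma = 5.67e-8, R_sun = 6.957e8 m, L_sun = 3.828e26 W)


R = 52.3 * 6.957e8 m = 3.638511e+10 m. L = 4*pi*R^2*sigma*T^4 = 4*pi*(3.638511e+10)^2 * 5.67e-8 * 5610^4 = 9.343116247e+29 W. L/L_sun = 9.343116247e+29 / 3.828e26 = 2440.7305

2440.7305 L_sun


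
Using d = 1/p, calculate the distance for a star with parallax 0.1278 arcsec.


d = 1/p = 1/0.1278 = 7.8247

7.8247 pc


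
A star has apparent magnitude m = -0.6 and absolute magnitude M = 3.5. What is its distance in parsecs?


d = 10^((m - M + 5)/5) = 10^((-0.6 - 3.5 + 5)/5) = 1.5136

1.5136 pc


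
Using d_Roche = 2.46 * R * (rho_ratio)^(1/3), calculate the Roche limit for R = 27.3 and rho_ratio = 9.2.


d_Roche = 2.46 * 27.3 * 9.2^(1/3) = 140.7215

140.7215


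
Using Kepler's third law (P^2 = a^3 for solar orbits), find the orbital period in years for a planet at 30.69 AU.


P = a^(3/2) = 30.69^1.5 = 170.0182

170.0182 years


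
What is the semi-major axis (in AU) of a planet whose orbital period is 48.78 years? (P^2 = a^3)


a = P^(2/3) = 48.78^(2/3) = 13.3504

13.3504 AU


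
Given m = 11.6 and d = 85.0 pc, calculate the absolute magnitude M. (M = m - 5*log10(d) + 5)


M = m - 5*log10(d) + 5 = 11.6 - 5*log10(85.0) + 5 = 6.9529

6.9529


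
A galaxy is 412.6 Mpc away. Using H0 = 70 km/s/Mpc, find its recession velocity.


v = H0 * d = 70 * 412.6 = 28882.0

28882.0 km/s


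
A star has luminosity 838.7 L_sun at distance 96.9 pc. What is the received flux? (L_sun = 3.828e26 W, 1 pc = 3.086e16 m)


F = L / (4*pi*d^2) = 3.211e+29 / (4*pi*(2.990e+18)^2) = 2.857e-09

2.857e-09 W/m^2


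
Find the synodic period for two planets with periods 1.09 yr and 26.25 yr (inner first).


1/P_syn = |1/P1 - 1/P2| = |1/1.09 - 1/26.25| => P_syn = 1.1372

1.1372 years


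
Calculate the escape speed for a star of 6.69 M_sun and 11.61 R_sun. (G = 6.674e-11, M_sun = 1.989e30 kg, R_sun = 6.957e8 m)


M = 6.69 * 1.989e30 kg = 1.330641e+31 kg; R = 11.61 * 6.957e8 m = 8.077077e+09 m. v_esc = sqrt(2GM/R) = sqrt(2 * 6.674e-11 * 1.330641e+31 / 8.077077e+09) = 468933.6929

468933.6929 m/s


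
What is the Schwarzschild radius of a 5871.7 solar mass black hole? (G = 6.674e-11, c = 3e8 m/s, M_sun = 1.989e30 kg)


M = 5871.7 * 1.989e30 kg = 1.16788113e+34 kg. rs = 2GM/c^2 = 2 * 6.674e-11 * 1.16788113e+34 / (3e8)^2 = 1.732e+07

1.732e+07 m


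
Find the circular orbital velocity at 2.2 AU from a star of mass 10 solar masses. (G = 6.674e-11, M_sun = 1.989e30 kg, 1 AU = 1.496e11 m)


v = sqrt(GM/r) = sqrt(6.674e-11 * 1.989e+31 / 3.291e+11) = 63508.7194

63508.7194 m/s


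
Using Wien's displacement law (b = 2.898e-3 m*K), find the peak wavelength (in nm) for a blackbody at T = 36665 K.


lam_max = b / T = 2.898e-3 / 36665 = 7.904e-08 m = 79.04 nm

79.04 nm


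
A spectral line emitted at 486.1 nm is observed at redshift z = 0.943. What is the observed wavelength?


lam_obs = lam_emit * (1 + z) = 486.1 * (1 + 0.943) = 944.4923

944.4923 nm


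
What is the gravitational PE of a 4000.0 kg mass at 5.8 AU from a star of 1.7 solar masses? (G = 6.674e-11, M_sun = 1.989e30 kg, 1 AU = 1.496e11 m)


M = 1.7 * 1.989e30 kg = 3.3813e+30 kg; r = 5.8 AU * 1.496e11 m/AU = 8.6768e+11 m. U = -GM*m/r = -(6.674e-11 * 3.3813e+30 * 4000.0) / 8.6768e+11 = -1.040e+12

-1.040e+12 J


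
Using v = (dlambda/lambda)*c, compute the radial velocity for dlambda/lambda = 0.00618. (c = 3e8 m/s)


v = (dlambda/lambda) * c = 0.00618 * 3e8 = 1.854e+06

1.854e+06 m/s


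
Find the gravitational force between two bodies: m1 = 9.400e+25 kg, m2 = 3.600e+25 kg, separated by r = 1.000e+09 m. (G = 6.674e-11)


F = G*m1*m2/r^2 = 6.674e-11 * 9.400e+25 * 3.600e+25 / (1.000e+09)^2 = 6.674e-11 * 3.384e+51 / 1.000e+18 = 2.258e+23

2.258e+23 N


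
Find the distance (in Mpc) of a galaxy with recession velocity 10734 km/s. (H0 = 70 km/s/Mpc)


d = v / H0 = 10734 / 70 = 153.3429

153.3429 Mpc


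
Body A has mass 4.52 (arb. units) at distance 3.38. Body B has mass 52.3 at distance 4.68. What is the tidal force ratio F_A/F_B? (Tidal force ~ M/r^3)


Ratio = (M1/r1^3) / (M2/r2^3) = (4.52/3.38^3) / (52.3/4.68^3) = 0.2294

0.2294


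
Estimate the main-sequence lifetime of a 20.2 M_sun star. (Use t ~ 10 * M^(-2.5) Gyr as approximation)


t = 10 * M^(-2.5) = 10 * 20.2^(-2.5) = 0.0055

0.0055 Gyr


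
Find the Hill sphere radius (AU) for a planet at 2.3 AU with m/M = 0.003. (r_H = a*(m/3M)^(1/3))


r_H = a * (m/3M)^(1/3) = 2.3 * (0.003/3)^(1/3) = 0.23

0.23 AU


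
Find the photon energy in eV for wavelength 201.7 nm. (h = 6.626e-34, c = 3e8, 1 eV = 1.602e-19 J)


E = hc/lambda = 6.626e-34 * 3e8 / 2.017e-07 = 9.855e-19 J = 6.1518 eV

6.1518 eV


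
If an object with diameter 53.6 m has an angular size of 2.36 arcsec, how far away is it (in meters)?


D = size / theta_rad, theta_rad = 2.36 * pi/(180*3600) = 1.144e-05, D = 4.685e+06

4.685e+06 m


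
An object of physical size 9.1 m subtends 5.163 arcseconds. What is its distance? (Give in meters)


D = size / theta_rad, theta_rad = 5.163 * pi/(180*3600) = 2.503e-05, D = 363550.2105

363550.2105 m


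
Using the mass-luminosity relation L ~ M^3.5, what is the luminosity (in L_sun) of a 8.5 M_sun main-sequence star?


L/L_sun = (M/M_sun)^3.5 = 8.5^3.5 = 1790.4667

1790.4667 L_sun


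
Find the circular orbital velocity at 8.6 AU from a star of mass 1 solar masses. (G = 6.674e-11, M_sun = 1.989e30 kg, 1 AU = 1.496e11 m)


v = sqrt(GM/r) = sqrt(6.674e-11 * 1.989e+30 / 1.287e+12) = 10157.7021

10157.7021 m/s


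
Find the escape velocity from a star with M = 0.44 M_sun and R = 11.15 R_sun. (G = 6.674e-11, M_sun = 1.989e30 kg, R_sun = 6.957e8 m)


M = 0.44 * 1.989e30 kg = 8.7516e+29 kg; R = 11.15 * 6.957e8 m = 7.757055e+09 m. v_esc = sqrt(2GM/R) = sqrt(2 * 6.674e-11 * 8.7516e+29 / 7.757055e+09) = 122716.6224

122716.6224 m/s


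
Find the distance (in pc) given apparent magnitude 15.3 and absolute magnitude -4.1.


d = 10^((m - M + 5)/5) = 10^((15.3 - -4.1 + 5)/5) = 75857.7575

75857.7575 pc


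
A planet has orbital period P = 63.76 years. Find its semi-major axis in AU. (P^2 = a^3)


a = P^(2/3) = 63.76^(2/3) = 15.96

15.96 AU


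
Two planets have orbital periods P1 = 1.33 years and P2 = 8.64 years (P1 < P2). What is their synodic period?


1/P_syn = |1/P1 - 1/P2| = |1/1.33 - 1/8.64| => P_syn = 1.572

1.572 years


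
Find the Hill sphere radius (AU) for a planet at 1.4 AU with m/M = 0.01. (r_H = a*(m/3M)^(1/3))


r_H = a * (m/3M)^(1/3) = 1.4 * (0.01/3)^(1/3) = 0.2091

0.2091 AU


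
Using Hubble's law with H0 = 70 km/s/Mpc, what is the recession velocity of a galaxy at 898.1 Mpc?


v = H0 * d = 70 * 898.1 = 62867.0

62867.0 km/s


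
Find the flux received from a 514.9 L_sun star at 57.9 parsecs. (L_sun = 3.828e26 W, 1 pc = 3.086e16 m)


F = L / (4*pi*d^2) = 1.971e+29 / (4*pi*(1.787e+18)^2) = 4.913e-09

4.913e-09 W/m^2


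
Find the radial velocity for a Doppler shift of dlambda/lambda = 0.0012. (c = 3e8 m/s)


v = (dlambda/lambda) * c = 0.0012 * 3e8 = 360000.0

360000.0 m/s


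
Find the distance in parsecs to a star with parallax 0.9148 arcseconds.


d = 1/p = 1/0.9148 = 1.0931

1.0931 pc


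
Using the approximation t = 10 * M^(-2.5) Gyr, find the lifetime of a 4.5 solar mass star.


t = 10 * M^(-2.5) = 10 * 4.5^(-2.5) = 0.2328

0.2328 Gyr


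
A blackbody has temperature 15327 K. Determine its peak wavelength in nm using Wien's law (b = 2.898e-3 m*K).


lam_max = b / T = 2.898e-3 / 15327 = 1.891e-07 m = 189.0781 nm

189.0781 nm


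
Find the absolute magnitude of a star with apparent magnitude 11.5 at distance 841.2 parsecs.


M = m - 5*log10(d) + 5 = 11.5 - 5*log10(841.2) + 5 = 1.8755

1.8755


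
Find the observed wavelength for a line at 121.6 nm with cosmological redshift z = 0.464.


lam_obs = lam_emit * (1 + z) = 121.6 * (1 + 0.464) = 178.0224

178.0224 nm


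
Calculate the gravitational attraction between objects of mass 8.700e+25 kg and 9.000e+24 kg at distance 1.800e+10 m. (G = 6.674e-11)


F = G*m1*m2/r^2 = 6.674e-11 * 8.700e+25 * 9.000e+24 / (1.800e+10)^2 = 6.674e-11 * 7.830e+50 / 3.240e+20 = 1.613e+20

1.613e+20 N


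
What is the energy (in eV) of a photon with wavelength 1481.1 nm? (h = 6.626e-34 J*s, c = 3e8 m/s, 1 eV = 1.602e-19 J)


E = hc/lambda = 6.626e-34 * 3e8 / 1.481e-06 = 1.342e-19 J = 0.8378 eV

0.8378 eV


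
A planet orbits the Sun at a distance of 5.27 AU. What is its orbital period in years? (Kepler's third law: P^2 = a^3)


P = a^(3/2) = 5.27^1.5 = 12.0981

12.0981 years


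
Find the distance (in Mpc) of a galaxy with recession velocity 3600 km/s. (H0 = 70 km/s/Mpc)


d = v / H0 = 3600 / 70 = 51.4286

51.4286 Mpc


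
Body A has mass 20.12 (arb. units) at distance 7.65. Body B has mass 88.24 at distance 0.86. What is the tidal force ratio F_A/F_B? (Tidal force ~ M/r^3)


Ratio = (M1/r1^3) / (M2/r2^3) = (20.12/7.65^3) / (88.24/0.86^3) = 3.239e-04

3.239e-04


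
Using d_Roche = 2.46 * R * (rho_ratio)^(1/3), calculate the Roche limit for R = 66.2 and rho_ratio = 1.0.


d_Roche = 2.46 * 66.2 * 1.0^(1/3) = 162.852

162.852


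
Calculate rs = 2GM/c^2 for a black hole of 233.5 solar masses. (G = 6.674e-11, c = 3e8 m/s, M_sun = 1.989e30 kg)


M = 233.5 * 1.989e30 kg = 4.644315e+32 kg. rs = 2GM/c^2 = 2 * 6.674e-11 * 4.644315e+32 / (3e8)^2 = 688803.518

688803.518 m


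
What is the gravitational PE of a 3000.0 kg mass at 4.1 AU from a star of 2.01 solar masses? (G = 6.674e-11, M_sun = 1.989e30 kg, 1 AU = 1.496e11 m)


M = 2.01 * 1.989e30 kg = 3.99789e+30 kg; r = 4.1 AU * 1.496e11 m/AU = 6.1336e+11 m. U = -GM*m/r = -(6.674e-11 * 3.99789e+30 * 3000.0) / 6.1336e+11 = -1.305e+12

-1.305e+12 J


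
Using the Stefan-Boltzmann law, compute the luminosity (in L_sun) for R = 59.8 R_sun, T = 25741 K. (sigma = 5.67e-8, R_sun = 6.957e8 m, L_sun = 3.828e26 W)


R = 59.8 * 6.957e8 m = 4.160286e+10 m. L = 4*pi*R^2*sigma*T^4 = 4*pi*(4.160286e+10)^2 * 5.67e-8 * 25741^4 = 5.414283047e+32 W. L/L_sun = 5.414283047e+32 / 3.828e26 = 1.414e+06

1.414e+06 L_sun


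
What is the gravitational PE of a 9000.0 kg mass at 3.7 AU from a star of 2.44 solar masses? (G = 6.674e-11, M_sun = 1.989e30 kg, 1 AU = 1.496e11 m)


M = 2.44 * 1.989e30 kg = 4.85316e+30 kg; r = 3.7 AU * 1.496e11 m/AU = 5.5352e+11 m. U = -GM*m/r = -(6.674e-11 * 4.85316e+30 * 9000.0) / 5.5352e+11 = -5.266e+12

-5.266e+12 J


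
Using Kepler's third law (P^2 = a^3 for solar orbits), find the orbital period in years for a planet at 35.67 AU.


P = a^(3/2) = 35.67^1.5 = 213.0368

213.0368 years


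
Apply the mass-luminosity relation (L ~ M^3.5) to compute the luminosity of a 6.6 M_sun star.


L/L_sun = (M/M_sun)^3.5 = 6.6^3.5 = 738.5906

738.5906 L_sun


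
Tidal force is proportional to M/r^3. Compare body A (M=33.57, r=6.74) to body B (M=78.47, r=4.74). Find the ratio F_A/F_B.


Ratio = (M1/r1^3) / (M2/r2^3) = (33.57/6.74^3) / (78.47/4.74^3) = 0.1488

0.1488


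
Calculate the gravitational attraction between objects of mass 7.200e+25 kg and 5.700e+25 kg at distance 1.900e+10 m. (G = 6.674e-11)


F = G*m1*m2/r^2 = 6.674e-11 * 7.200e+25 * 5.700e+25 / (1.900e+10)^2 = 6.674e-11 * 4.104e+51 / 3.610e+20 = 7.587e+20

7.587e+20 N


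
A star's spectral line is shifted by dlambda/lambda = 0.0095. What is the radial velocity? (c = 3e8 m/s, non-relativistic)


v = (dlambda/lambda) * c = 0.0095 * 3e8 = 2.850e+06

2.850e+06 m/s


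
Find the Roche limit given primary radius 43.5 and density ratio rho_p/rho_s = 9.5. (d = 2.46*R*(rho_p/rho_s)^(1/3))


d_Roche = 2.46 * 43.5 * 9.5^(1/3) = 226.6377

226.6377


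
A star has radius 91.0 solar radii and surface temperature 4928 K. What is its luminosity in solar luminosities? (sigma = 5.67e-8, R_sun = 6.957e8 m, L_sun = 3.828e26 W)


R = 91.0 * 6.957e8 m = 6.33087e+10 m. L = 4*pi*R^2*sigma*T^4 = 4*pi*(6.33087e+10)^2 * 5.67e-8 * 4928^4 = 1.684234313e+30 W. L/L_sun = 1.684234313e+30 / 3.828e26 = 4399.7762

4399.7762 L_sun


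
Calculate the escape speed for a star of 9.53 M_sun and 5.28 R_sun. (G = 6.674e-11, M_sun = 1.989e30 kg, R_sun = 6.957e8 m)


M = 9.53 * 1.989e30 kg = 1.895517e+31 kg; R = 5.28 * 6.957e8 m = 3.673296e+09 m. v_esc = sqrt(2GM/R) = sqrt(2 * 6.674e-11 * 1.895517e+31 / 3.673296e+09) = 829934.8049

829934.8049 m/s


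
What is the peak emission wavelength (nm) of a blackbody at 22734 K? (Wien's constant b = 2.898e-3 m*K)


lam_max = b / T = 2.898e-3 / 22734 = 1.275e-07 m = 127.4743 nm

127.4743 nm


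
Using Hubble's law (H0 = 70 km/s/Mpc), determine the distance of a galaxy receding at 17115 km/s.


d = v / H0 = 17115 / 70 = 244.5

244.5 Mpc


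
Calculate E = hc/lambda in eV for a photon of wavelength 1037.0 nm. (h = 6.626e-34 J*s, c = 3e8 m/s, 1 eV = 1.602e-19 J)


E = hc/lambda = 6.626e-34 * 3e8 / 1.037e-06 = 1.917e-19 J = 1.1966 eV

1.1966 eV


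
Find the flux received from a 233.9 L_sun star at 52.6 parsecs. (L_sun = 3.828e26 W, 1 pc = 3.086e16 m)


F = L / (4*pi*d^2) = 8.954e+28 / (4*pi*(1.623e+18)^2) = 2.704e-09

2.704e-09 W/m^2


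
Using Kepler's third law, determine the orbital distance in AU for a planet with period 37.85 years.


a = P^(2/3) = 37.85^(2/3) = 11.2731

11.2731 AU


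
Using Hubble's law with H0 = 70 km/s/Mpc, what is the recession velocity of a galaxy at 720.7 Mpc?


v = H0 * d = 70 * 720.7 = 50449.0

50449.0 km/s


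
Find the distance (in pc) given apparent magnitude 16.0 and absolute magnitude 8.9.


d = 10^((m - M + 5)/5) = 10^((16.0 - 8.9 + 5)/5) = 263.0268

263.0268 pc


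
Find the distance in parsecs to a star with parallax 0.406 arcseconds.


d = 1/p = 1/0.406 = 2.4631

2.4631 pc


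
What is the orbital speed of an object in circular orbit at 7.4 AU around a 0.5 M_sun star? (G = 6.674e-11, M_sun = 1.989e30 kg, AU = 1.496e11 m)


v = sqrt(GM/r) = sqrt(6.674e-11 * 9.945e+29 / 1.107e+12) = 7743.0816

7743.0816 m/s


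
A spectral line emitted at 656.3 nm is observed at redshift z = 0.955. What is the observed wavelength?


lam_obs = lam_emit * (1 + z) = 656.3 * (1 + 0.955) = 1283.0665

1283.0665 nm


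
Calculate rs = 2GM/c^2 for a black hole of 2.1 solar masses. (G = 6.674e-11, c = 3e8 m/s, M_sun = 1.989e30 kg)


M = 2.1 * 1.989e30 kg = 4.1769e+30 kg. rs = 2GM/c^2 = 2 * 6.674e-11 * 4.1769e+30 / (3e8)^2 = 6194.8068

6194.8068 m


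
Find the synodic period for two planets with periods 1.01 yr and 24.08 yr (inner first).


1/P_syn = |1/P1 - 1/P2| = |1/1.01 - 1/24.08| => P_syn = 1.0542

1.0542 years


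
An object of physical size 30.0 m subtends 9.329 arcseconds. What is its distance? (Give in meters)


D = size / theta_rad, theta_rad = 9.329 * pi/(180*3600) = 4.523e-05, D = 663301.9817

663301.9817 m


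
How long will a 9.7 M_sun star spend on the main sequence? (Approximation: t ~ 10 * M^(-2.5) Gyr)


t = 10 * M^(-2.5) = 10 * 9.7^(-2.5) = 0.0341

0.0341 Gyr


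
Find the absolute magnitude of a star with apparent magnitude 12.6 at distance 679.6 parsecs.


M = m - 5*log10(d) + 5 = 12.6 - 5*log10(679.6) + 5 = 3.4387

3.4387


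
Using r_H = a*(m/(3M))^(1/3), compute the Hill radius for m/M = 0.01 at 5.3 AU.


r_H = a * (m/3M)^(1/3) = 5.3 * (0.01/3)^(1/3) = 0.7917

0.7917 AU


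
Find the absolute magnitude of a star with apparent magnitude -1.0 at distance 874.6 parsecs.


M = m - 5*log10(d) + 5 = -1.0 - 5*log10(874.6) + 5 = -10.709

-10.709


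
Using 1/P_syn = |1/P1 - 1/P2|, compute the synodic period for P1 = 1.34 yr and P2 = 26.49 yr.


1/P_syn = |1/P1 - 1/P2| = |1/1.34 - 1/26.49| => P_syn = 1.4114

1.4114 years


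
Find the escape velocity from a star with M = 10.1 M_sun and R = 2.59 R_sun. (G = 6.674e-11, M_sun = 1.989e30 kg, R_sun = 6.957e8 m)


M = 10.1 * 1.989e30 kg = 2.00889e+31 kg; R = 2.59 * 6.957e8 m = 1.801863e+09 m. v_esc = sqrt(2GM/R) = sqrt(2 * 6.674e-11 * 2.00889e+31 / 1.801863e+09) = 1.220e+06

1.220e+06 m/s


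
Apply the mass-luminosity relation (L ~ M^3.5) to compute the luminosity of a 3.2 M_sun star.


L/L_sun = (M/M_sun)^3.5 = 3.2^3.5 = 58.6172

58.6172 L_sun


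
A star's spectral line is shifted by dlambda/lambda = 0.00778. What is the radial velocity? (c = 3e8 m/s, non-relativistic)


v = (dlambda/lambda) * c = 0.00778 * 3e8 = 2.334e+06

2.334e+06 m/s


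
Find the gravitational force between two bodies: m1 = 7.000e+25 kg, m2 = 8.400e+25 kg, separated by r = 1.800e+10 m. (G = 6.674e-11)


F = G*m1*m2/r^2 = 6.674e-11 * 7.000e+25 * 8.400e+25 / (1.800e+10)^2 = 6.674e-11 * 5.880e+51 / 3.240e+20 = 1.211e+21

1.211e+21 N


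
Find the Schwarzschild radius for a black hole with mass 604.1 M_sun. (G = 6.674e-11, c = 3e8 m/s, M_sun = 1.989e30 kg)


M = 604.1 * 1.989e30 kg = 1.2015549e+33 kg. rs = 2GM/c^2 = 2 * 6.674e-11 * 1.2015549e+33 / (3e8)^2 = 1.782e+06

1.782e+06 m


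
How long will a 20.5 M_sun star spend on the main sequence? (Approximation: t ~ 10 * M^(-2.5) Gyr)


t = 10 * M^(-2.5) = 10 * 20.5^(-2.5) = 0.0053

0.0053 Gyr


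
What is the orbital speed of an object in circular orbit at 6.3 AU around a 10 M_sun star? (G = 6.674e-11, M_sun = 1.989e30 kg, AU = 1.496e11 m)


v = sqrt(GM/r) = sqrt(6.674e-11 * 1.989e+31 / 9.425e+11) = 37529.642

37529.642 m/s


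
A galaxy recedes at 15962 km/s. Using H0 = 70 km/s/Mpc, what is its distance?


d = v / H0 = 15962 / 70 = 228.0286

228.0286 Mpc


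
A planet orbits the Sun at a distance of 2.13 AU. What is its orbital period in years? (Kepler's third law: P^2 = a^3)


P = a^(3/2) = 2.13^1.5 = 3.1086

3.1086 years


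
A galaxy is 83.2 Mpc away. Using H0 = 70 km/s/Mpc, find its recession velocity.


v = H0 * d = 70 * 83.2 = 5824.0

5824.0 km/s


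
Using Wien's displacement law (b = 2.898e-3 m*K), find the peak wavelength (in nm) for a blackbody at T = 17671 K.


lam_max = b / T = 2.898e-3 / 17671 = 1.640e-07 m = 163.9975 nm

163.9975 nm


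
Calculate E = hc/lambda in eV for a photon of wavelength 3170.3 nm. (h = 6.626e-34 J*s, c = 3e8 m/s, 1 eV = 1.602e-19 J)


E = hc/lambda = 6.626e-34 * 3e8 / 3.170e-06 = 6.270e-20 J = 0.3914 eV

0.3914 eV


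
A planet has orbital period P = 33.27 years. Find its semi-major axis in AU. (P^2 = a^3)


a = P^(2/3) = 33.27^(2/3) = 10.3443

10.3443 AU


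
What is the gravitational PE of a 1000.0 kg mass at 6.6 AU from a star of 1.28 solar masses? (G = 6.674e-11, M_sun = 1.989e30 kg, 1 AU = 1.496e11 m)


M = 1.28 * 1.989e30 kg = 2.54592e+30 kg; r = 6.6 AU * 1.496e11 m/AU = 9.8736e+11 m. U = -GM*m/r = -(6.674e-11 * 2.54592e+30 * 1000.0) / 9.8736e+11 = -1.721e+11

-1.721e+11 J


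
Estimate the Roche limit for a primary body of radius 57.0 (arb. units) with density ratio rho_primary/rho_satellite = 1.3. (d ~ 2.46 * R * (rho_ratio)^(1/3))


d_Roche = 2.46 * 57.0 * 1.3^(1/3) = 153.0351

153.0351


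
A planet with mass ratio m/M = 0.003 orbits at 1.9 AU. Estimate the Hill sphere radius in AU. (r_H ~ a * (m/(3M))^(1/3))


r_H = a * (m/3M)^(1/3) = 1.9 * (0.003/3)^(1/3) = 0.19

0.19 AU


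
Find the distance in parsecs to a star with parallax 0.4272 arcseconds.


d = 1/p = 1/0.4272 = 2.3408

2.3408 pc


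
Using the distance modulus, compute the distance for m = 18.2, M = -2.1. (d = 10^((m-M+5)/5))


d = 10^((m - M + 5)/5) = 10^((18.2 - -2.1 + 5)/5) = 114815.3621

114815.3621 pc


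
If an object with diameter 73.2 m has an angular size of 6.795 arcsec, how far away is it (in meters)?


D = size / theta_rad, theta_rad = 6.795 * pi/(180*3600) = 3.294e-05, D = 2.222e+06

2.222e+06 m


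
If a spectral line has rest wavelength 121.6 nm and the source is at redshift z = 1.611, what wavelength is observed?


lam_obs = lam_emit * (1 + z) = 121.6 * (1 + 1.611) = 317.4976

317.4976 nm


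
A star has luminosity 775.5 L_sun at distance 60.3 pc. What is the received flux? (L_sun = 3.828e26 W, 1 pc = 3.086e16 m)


F = L / (4*pi*d^2) = 2.969e+29 / (4*pi*(1.861e+18)^2) = 6.822e-09

6.822e-09 W/m^2


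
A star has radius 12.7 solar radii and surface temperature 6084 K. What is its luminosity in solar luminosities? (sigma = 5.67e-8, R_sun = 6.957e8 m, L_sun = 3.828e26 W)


R = 12.7 * 6.957e8 m = 8.83539e+09 m. L = 4*pi*R^2*sigma*T^4 = 4*pi*(8.83539e+09)^2 * 5.67e-8 * 6084^4 = 7.620811036e+28 W. L/L_sun = 7.620811036e+28 / 3.828e26 = 199.0807

199.0807 L_sun


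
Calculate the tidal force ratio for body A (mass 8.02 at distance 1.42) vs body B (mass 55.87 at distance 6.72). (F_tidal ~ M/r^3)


Ratio = (M1/r1^3) / (M2/r2^3) = (8.02/1.42^3) / (55.87/6.72^3) = 15.2138

15.2138


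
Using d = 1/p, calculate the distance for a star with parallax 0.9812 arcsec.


d = 1/p = 1/0.9812 = 1.0192

1.0192 pc


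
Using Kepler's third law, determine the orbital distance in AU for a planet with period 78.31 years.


a = P^(2/3) = 78.31^(2/3) = 18.3039

18.3039 AU


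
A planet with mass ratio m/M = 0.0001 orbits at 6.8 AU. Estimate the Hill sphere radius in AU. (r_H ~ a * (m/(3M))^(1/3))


r_H = a * (m/3M)^(1/3) = 6.8 * (0.0001/3)^(1/3) = 0.2188

0.2188 AU


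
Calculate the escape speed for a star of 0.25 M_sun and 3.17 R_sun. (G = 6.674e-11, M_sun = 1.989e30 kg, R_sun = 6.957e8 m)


M = 0.25 * 1.989e30 kg = 4.9725e+29 kg; R = 3.17 * 6.957e8 m = 2.205369e+09 m. v_esc = sqrt(2GM/R) = sqrt(2 * 6.674e-11 * 4.9725e+29 / 2.205369e+09) = 173482.1765

173482.1765 m/s


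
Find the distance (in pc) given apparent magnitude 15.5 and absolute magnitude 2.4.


d = 10^((m - M + 5)/5) = 10^((15.5 - 2.4 + 5)/5) = 4168.6938

4168.6938 pc


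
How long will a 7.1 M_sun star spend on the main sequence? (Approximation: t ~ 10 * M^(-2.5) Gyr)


t = 10 * M^(-2.5) = 10 * 7.1^(-2.5) = 0.0744

0.0744 Gyr


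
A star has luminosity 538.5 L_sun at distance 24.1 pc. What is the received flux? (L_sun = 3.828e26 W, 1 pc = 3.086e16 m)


F = L / (4*pi*d^2) = 2.061e+29 / (4*pi*(7.437e+17)^2) = 2.966e-08

2.966e-08 W/m^2


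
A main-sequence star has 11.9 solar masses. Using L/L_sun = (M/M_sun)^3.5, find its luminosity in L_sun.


L/L_sun = (M/M_sun)^3.5 = 11.9^3.5 = 5813.188

5813.188 L_sun


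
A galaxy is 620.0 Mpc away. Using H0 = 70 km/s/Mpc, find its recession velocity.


v = H0 * d = 70 * 620.0 = 43400.0

43400.0 km/s


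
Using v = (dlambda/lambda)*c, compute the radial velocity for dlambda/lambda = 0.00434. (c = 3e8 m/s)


v = (dlambda/lambda) * c = 0.00434 * 3e8 = 1.302e+06

1.302e+06 m/s


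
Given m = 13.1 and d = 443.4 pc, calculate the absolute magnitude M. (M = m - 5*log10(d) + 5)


M = m - 5*log10(d) + 5 = 13.1 - 5*log10(443.4) + 5 = 4.866

4.866


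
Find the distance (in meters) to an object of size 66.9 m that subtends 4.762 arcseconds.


D = size / theta_rad, theta_rad = 4.762 * pi/(180*3600) = 2.309e-05, D = 2.898e+06

2.898e+06 m


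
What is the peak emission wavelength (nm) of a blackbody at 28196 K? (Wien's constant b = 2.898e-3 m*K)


lam_max = b / T = 2.898e-3 / 28196 = 1.028e-07 m = 102.7805 nm

102.7805 nm


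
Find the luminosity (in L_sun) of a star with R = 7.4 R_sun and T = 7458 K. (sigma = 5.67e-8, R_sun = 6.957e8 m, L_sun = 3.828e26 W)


R = 7.4 * 6.957e8 m = 5.14818e+09 m. L = 4*pi*R^2*sigma*T^4 = 4*pi*(5.14818e+09)^2 * 5.67e-8 * 7458^4 = 5.842381134e+28 W. L/L_sun = 5.842381134e+28 / 3.828e26 = 152.6223

152.6223 L_sun


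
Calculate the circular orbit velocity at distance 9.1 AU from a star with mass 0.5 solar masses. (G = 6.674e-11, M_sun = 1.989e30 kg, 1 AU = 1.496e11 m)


v = sqrt(GM/r) = sqrt(6.674e-11 * 9.945e+29 / 1.361e+12) = 6982.4688

6982.4688 m/s


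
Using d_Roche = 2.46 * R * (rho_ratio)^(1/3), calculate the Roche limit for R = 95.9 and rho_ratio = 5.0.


d_Roche = 2.46 * 95.9 * 5.0^(1/3) = 403.4073

403.4073


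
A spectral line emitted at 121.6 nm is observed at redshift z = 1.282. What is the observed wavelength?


lam_obs = lam_emit * (1 + z) = 121.6 * (1 + 1.282) = 277.4912

277.4912 nm


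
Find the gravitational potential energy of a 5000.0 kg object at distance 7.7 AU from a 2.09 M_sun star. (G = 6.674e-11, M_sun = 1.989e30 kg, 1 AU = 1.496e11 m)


M = 2.09 * 1.989e30 kg = 4.15701e+30 kg; r = 7.7 AU * 1.496e11 m/AU = 1.15192e+12 m. U = -GM*m/r = -(6.674e-11 * 4.15701e+30 * 5000.0) / 1.15192e+12 = -1.204e+12

-1.204e+12 J


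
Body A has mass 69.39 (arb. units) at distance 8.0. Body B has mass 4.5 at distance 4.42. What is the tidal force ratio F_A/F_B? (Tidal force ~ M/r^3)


Ratio = (M1/r1^3) / (M2/r2^3) = (69.39/8.0^3) / (4.5/4.42^3) = 2.6006

2.6006


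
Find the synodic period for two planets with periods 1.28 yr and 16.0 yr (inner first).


1/P_syn = |1/P1 - 1/P2| = |1/1.28 - 1/16.0| => P_syn = 1.3913

1.3913 years


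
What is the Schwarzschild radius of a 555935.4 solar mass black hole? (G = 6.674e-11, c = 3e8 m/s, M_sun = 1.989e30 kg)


M = 555935.4 * 1.989e30 kg = 1.105755511e+36 kg. rs = 2GM/c^2 = 2 * 6.674e-11 * 1.105755511e+36 / (3e8)^2 = 1.640e+09

1.640e+09 m


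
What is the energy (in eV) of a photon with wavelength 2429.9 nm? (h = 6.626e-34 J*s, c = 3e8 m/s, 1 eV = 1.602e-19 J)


E = hc/lambda = 6.626e-34 * 3e8 / 2.430e-06 = 8.181e-20 J = 0.5106 eV

0.5106 eV


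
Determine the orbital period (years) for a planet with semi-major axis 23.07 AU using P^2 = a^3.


P = a^(3/2) = 23.07^1.5 = 110.8081

110.8081 years


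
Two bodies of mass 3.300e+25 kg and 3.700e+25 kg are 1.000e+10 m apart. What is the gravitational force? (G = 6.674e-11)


F = G*m1*m2/r^2 = 6.674e-11 * 3.300e+25 * 3.700e+25 / (1.000e+10)^2 = 6.674e-11 * 1.221e+51 / 1.000e+20 = 8.149e+20

8.149e+20 N


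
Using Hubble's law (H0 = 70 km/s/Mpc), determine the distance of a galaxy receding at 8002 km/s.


d = v / H0 = 8002 / 70 = 114.3143

114.3143 Mpc


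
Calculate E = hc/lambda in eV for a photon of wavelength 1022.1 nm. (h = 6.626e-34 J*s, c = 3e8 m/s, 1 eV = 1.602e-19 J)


E = hc/lambda = 6.626e-34 * 3e8 / 1.022e-06 = 1.945e-19 J = 1.214 eV

1.214 eV


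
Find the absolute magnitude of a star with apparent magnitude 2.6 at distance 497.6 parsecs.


M = m - 5*log10(d) + 5 = 2.6 - 5*log10(497.6) + 5 = -5.8844

-5.8844


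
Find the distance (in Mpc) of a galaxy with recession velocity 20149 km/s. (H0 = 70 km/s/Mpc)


d = v / H0 = 20149 / 70 = 287.8429

287.8429 Mpc


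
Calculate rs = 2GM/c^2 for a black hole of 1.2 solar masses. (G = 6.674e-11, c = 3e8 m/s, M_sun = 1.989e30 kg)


M = 1.2 * 1.989e30 kg = 2.3868e+30 kg. rs = 2GM/c^2 = 2 * 6.674e-11 * 2.3868e+30 / (3e8)^2 = 3539.8896

3539.8896 m


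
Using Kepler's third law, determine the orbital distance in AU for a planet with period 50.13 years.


a = P^(2/3) = 50.13^(2/3) = 13.5956

13.5956 AU


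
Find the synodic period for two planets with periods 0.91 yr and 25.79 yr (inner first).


1/P_syn = |1/P1 - 1/P2| = |1/0.91 - 1/25.79| => P_syn = 0.9433

0.9433 years


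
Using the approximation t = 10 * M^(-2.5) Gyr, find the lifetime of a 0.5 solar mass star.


t = 10 * M^(-2.5) = 10 * 0.5^(-2.5) = 56.5685

56.5685 Gyr


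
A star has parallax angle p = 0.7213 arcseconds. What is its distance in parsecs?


d = 1/p = 1/0.7213 = 1.3864

1.3864 pc


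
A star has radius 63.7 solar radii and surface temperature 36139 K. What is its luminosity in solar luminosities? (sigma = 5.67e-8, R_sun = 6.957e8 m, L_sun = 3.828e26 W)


R = 63.7 * 6.957e8 m = 4.431609e+10 m. L = 4*pi*R^2*sigma*T^4 = 4*pi*(4.431609e+10)^2 * 5.67e-8 * 36139^4 = 2.386823574e+33 W. L/L_sun = 2.386823574e+33 / 3.828e26 = 6.235e+06

6.235e+06 L_sun


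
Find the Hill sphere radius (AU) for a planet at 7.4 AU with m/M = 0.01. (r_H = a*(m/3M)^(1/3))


r_H = a * (m/3M)^(1/3) = 7.4 * (0.01/3)^(1/3) = 1.1054

1.1054 AU


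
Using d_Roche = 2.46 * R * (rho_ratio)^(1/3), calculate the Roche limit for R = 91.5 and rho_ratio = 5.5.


d_Roche = 2.46 * 91.5 * 5.5^(1/3) = 397.3231

397.3231


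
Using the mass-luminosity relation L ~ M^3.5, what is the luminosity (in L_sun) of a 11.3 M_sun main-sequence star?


L/L_sun = (M/M_sun)^3.5 = 11.3^3.5 = 4850.3665

4850.3665 L_sun


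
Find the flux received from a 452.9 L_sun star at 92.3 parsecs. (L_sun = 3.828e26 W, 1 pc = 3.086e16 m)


F = L / (4*pi*d^2) = 1.734e+29 / (4*pi*(2.848e+18)^2) = 1.700e-09

1.700e-09 W/m^2


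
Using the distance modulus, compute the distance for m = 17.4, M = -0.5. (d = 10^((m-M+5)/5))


d = 10^((m - M + 5)/5) = 10^((17.4 - -0.5 + 5)/5) = 38018.9396

38018.9396 pc


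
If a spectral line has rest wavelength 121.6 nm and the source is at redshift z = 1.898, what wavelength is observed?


lam_obs = lam_emit * (1 + z) = 121.6 * (1 + 1.898) = 352.3968

352.3968 nm


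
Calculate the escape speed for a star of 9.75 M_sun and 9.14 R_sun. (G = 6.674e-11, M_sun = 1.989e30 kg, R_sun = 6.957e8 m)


M = 9.75 * 1.989e30 kg = 1.939275e+31 kg; R = 9.14 * 6.957e8 m = 6.358698e+09 m. v_esc = sqrt(2GM/R) = sqrt(2 * 6.674e-11 * 1.939275e+31 / 6.358698e+09) = 638033.8186

638033.8186 m/s


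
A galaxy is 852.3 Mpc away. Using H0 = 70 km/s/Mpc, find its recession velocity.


v = H0 * d = 70 * 852.3 = 59661.0

59661.0 km/s


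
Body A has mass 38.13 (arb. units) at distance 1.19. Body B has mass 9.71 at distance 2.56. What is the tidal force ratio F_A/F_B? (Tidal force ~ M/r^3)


Ratio = (M1/r1^3) / (M2/r2^3) = (38.13/1.19^3) / (9.71/2.56^3) = 39.0955

39.0955


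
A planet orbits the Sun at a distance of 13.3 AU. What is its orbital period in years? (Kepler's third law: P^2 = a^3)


P = a^(3/2) = 13.3^1.5 = 48.504

48.504 years


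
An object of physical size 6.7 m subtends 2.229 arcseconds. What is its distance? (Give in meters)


D = size / theta_rad, theta_rad = 2.229 * pi/(180*3600) = 1.081e-05, D = 619997.3988

619997.3988 m


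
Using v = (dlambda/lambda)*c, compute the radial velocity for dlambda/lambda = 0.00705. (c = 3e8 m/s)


v = (dlambda/lambda) * c = 0.00705 * 3e8 = 2.115e+06

2.115e+06 m/s


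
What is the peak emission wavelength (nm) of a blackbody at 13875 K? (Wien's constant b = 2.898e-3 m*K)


lam_max = b / T = 2.898e-3 / 13875 = 2.089e-07 m = 208.8649 nm

208.8649 nm


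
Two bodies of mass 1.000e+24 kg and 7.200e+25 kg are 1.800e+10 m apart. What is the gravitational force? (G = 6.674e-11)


F = G*m1*m2/r^2 = 6.674e-11 * 1.000e+24 * 7.200e+25 / (1.800e+10)^2 = 6.674e-11 * 7.200e+49 / 3.240e+20 = 1.483e+19

1.483e+19 N


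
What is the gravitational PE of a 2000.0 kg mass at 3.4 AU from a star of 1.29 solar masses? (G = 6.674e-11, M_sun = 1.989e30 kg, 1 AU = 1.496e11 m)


M = 1.29 * 1.989e30 kg = 2.56581e+30 kg; r = 3.4 AU * 1.496e11 m/AU = 5.0864e+11 m. U = -GM*m/r = -(6.674e-11 * 2.56581e+30 * 2000.0) / 5.0864e+11 = -6.733e+11

-6.733e+11 J


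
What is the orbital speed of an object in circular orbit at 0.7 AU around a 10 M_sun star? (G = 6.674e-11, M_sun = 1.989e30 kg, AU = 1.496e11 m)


v = sqrt(GM/r) = sqrt(6.674e-11 * 1.989e+31 / 1.047e+11) = 112588.9259

112588.9259 m/s


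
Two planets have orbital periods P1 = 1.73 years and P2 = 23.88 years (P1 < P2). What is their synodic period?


1/P_syn = |1/P1 - 1/P2| = |1/1.73 - 1/23.88| => P_syn = 1.8651

1.8651 years


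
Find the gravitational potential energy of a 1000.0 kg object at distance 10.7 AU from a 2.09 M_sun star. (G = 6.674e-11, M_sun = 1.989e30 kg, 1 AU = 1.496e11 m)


M = 2.09 * 1.989e30 kg = 4.15701e+30 kg; r = 10.7 AU * 1.496e11 m/AU = 1.60072e+12 m. U = -GM*m/r = -(6.674e-11 * 4.15701e+30 * 1000.0) / 1.60072e+12 = -1.733e+11

-1.733e+11 J


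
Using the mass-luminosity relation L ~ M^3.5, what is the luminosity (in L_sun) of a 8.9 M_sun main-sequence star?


L/L_sun = (M/M_sun)^3.5 = 8.9^3.5 = 2103.1247

2103.1247 L_sun


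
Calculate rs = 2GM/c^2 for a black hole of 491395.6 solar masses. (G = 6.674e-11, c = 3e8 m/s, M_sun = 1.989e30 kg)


M = 491395.6 * 1.989e30 kg = 9.773858484e+35 kg. rs = 2GM/c^2 = 2 * 6.674e-11 * 9.773858484e+35 / (3e8)^2 = 1.450e+09

1.450e+09 m


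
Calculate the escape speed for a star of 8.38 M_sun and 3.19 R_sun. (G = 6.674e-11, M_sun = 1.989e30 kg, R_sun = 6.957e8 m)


M = 8.38 * 1.989e30 kg = 1.666782e+31 kg; R = 3.19 * 6.957e8 m = 2.219283e+09 m. v_esc = sqrt(2GM/R) = sqrt(2 * 6.674e-11 * 1.666782e+31 / 2.219283e+09) = 1.001e+06

1.001e+06 m/s


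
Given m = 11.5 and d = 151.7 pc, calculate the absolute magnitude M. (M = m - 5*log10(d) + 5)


M = m - 5*log10(d) + 5 = 11.5 - 5*log10(151.7) + 5 = 5.5951

5.5951


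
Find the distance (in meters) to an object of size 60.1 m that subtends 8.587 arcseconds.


D = size / theta_rad, theta_rad = 8.587 * pi/(180*3600) = 4.163e-05, D = 1.444e+06

1.444e+06 m


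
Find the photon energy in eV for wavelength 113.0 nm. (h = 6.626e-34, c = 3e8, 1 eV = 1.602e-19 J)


E = hc/lambda = 6.626e-34 * 3e8 / 1.130e-07 = 1.759e-18 J = 10.9807 eV

10.9807 eV


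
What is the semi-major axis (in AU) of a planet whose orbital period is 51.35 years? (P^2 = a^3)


a = P^(2/3) = 51.35^(2/3) = 13.8153

13.8153 AU


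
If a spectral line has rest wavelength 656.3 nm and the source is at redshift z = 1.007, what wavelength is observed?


lam_obs = lam_emit * (1 + z) = 656.3 * (1 + 1.007) = 1317.1941

1317.1941 nm


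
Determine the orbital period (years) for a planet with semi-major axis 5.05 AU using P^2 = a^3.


P = a^(3/2) = 5.05^1.5 = 11.3485

11.3485 years


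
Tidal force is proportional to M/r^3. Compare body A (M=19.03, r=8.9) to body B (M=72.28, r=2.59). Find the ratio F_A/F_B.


Ratio = (M1/r1^3) / (M2/r2^3) = (19.03/8.9^3) / (72.28/2.59^3) = 0.0065

0.0065


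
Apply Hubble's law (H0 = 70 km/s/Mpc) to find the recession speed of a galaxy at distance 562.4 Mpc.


v = H0 * d = 70 * 562.4 = 39368.0

39368.0 km/s


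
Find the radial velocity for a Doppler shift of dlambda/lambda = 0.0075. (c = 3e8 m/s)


v = (dlambda/lambda) * c = 0.0075 * 3e8 = 2.250e+06

2.250e+06 m/s


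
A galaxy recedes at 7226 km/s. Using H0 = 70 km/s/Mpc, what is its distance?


d = v / H0 = 7226 / 70 = 103.2286

103.2286 Mpc


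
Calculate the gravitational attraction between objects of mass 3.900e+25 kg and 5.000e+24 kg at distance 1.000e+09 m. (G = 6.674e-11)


F = G*m1*m2/r^2 = 6.674e-11 * 3.900e+25 * 5.000e+24 / (1.000e+09)^2 = 6.674e-11 * 1.950e+50 / 1.000e+18 = 1.301e+22

1.301e+22 N


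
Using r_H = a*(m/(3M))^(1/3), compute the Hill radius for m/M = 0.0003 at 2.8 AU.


r_H = a * (m/3M)^(1/3) = 2.8 * (0.0003/3)^(1/3) = 0.13

0.13 AU


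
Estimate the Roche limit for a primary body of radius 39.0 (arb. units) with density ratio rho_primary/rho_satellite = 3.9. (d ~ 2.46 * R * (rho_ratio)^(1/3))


d_Roche = 2.46 * 39.0 * 3.9^(1/3) = 151.0154

151.0154


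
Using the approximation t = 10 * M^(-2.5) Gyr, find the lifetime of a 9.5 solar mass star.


t = 10 * M^(-2.5) = 10 * 9.5^(-2.5) = 0.0359

0.0359 Gyr


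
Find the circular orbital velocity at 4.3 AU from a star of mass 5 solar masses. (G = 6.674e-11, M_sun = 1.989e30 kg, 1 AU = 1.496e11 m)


v = sqrt(GM/r) = sqrt(6.674e-11 * 9.945e+30 / 6.433e+11) = 32121.4743

32121.4743 m/s


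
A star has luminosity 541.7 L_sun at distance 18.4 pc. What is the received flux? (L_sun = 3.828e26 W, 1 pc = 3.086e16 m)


F = L / (4*pi*d^2) = 2.074e+29 / (4*pi*(5.678e+17)^2) = 5.118e-08

5.118e-08 W/m^2


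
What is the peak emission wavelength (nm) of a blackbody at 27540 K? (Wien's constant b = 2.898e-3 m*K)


lam_max = b / T = 2.898e-3 / 27540 = 1.052e-07 m = 105.2288 nm

105.2288 nm


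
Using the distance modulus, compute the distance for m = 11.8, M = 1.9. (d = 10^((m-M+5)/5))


d = 10^((m - M + 5)/5) = 10^((11.8 - 1.9 + 5)/5) = 954.9926

954.9926 pc


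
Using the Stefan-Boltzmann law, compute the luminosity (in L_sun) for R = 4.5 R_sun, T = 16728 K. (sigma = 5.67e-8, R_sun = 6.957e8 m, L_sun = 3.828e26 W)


R = 4.5 * 6.957e8 m = 3.13065e+09 m. L = 4*pi*R^2*sigma*T^4 = 4*pi*(3.13065e+09)^2 * 5.67e-8 * 16728^4 = 5.468119996e+29 W. L/L_sun = 5.468119996e+29 / 3.828e26 = 1428.4535

1428.4535 L_sun


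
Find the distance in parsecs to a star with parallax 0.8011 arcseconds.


d = 1/p = 1/0.8011 = 1.2483

1.2483 pc


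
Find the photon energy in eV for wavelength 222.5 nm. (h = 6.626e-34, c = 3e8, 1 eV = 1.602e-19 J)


E = hc/lambda = 6.626e-34 * 3e8 / 2.225e-07 = 8.934e-19 J = 5.5767 eV

5.5767 eV


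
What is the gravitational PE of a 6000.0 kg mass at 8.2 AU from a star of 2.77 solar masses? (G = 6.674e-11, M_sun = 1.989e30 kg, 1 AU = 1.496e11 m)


M = 2.77 * 1.989e30 kg = 5.50953e+30 kg; r = 8.2 AU * 1.496e11 m/AU = 1.22672e+12 m. U = -GM*m/r = -(6.674e-11 * 5.50953e+30 * 6000.0) / 1.22672e+12 = -1.798e+12

-1.798e+12 J


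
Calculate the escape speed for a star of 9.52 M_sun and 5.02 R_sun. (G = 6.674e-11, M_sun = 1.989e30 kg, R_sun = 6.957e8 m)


M = 9.52 * 1.989e30 kg = 1.893528e+31 kg; R = 5.02 * 6.957e8 m = 3.492414e+09 m. v_esc = sqrt(2GM/R) = sqrt(2 * 6.674e-11 * 1.893528e+31 / 3.492414e+09) = 850709.151

850709.151 m/s


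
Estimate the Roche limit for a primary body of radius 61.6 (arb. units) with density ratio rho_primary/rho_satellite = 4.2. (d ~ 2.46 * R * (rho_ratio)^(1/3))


d_Roche = 2.46 * 61.6 * 4.2^(1/3) = 244.4925

244.4925


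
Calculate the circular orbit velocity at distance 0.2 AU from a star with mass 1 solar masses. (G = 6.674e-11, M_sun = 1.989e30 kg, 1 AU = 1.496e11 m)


v = sqrt(GM/r) = sqrt(6.674e-11 * 1.989e+30 / 2.992e+10) = 66608.5068

66608.5068 m/s


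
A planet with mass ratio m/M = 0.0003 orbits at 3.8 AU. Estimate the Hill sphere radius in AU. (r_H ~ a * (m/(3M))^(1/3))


r_H = a * (m/3M)^(1/3) = 3.8 * (0.0003/3)^(1/3) = 0.1764

0.1764 AU


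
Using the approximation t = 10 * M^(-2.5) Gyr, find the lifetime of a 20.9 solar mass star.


t = 10 * M^(-2.5) = 10 * 20.9^(-2.5) = 0.005

0.005 Gyr


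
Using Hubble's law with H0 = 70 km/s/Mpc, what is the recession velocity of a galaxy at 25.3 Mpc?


v = H0 * d = 70 * 25.3 = 1771.0

1771.0 km/s


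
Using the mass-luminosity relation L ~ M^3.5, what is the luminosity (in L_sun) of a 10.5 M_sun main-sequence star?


L/L_sun = (M/M_sun)^3.5 = 10.5^3.5 = 3751.1337

3751.1337 L_sun


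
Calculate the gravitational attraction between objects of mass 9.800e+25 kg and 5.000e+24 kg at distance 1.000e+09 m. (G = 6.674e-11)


F = G*m1*m2/r^2 = 6.674e-11 * 9.800e+25 * 5.000e+24 / (1.000e+09)^2 = 6.674e-11 * 4.900e+50 / 1.000e+18 = 3.270e+22

3.270e+22 N


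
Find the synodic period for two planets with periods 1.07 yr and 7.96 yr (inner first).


1/P_syn = |1/P1 - 1/P2| = |1/1.07 - 1/7.96| => P_syn = 1.2362

1.2362 years


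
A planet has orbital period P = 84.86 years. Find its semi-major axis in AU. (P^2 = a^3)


a = P^(2/3) = 84.86^(2/3) = 19.3109

19.3109 AU


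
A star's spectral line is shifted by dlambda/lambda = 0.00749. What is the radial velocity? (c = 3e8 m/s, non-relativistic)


v = (dlambda/lambda) * c = 0.00749 * 3e8 = 2.247e+06

2.247e+06 m/s


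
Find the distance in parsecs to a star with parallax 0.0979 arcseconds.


d = 1/p = 1/0.0979 = 10.2145

10.2145 pc
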